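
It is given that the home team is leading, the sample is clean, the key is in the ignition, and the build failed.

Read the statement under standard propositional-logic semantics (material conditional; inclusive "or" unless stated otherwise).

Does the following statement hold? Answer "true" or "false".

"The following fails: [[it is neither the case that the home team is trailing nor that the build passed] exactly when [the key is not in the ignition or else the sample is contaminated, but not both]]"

Let P = "the home team is leading" (T), S = "the build passed" (F), R = "the key is in the ignition" (T), Q = "the sample is contaminated" (F).
This is ¬((¬P ↓ S) ↔ (¬R ⊕ Q)).

¬P = ¬T = F
¬P ↓ S = F ↓ F = T
¬R = ¬T = F
¬R ⊕ Q = F ⊕ F = F
(¬P ↓ S) ↔ (¬R ⊕ Q) = T ↔ F = F
¬((¬P ↓ S) ↔ (¬R ⊕ Q)) = ¬F = T

The statement is true.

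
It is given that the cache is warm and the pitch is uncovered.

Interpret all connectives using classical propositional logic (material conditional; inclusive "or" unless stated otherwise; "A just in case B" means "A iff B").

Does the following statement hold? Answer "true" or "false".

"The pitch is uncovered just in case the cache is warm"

True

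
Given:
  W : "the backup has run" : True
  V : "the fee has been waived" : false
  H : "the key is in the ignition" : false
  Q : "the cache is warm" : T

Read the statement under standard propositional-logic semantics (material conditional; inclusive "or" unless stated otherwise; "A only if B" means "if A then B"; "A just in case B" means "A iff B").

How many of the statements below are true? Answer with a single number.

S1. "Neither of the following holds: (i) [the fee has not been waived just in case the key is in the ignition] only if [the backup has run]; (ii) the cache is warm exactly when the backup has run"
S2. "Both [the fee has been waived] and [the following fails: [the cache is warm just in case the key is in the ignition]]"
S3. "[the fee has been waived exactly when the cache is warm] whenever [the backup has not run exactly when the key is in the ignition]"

S1: Parsed as ((¬V ↔ H) → W) ↓ (Q ↔ W)

¬V = ¬F = T
¬V ↔ H = T ↔ F = F
(¬V ↔ H) → W = F → T = T
Q ↔ W = T ↔ T = T
((¬V ↔ H) → W) ↓ (Q ↔ W) = T ↓ T = F
Thus S1 is false.

S2: This is V ∧ ¬(Q ↔ H).

Q ↔ H = T ↔ F = F
¬(Q ↔ H) = ¬F = T
V ∧ ¬(Q ↔ H) = F ∧ T = F
Thus S2 is false.

S3: In symbols: (¬W ↔ H) → (V ↔ Q)

¬W = ¬T = F
¬W ↔ H = F ↔ F = T
V ↔ Q = F ↔ T = F
(¬W ↔ H) → (V ↔ Q) = T → F = F
Thus S3 is false.

Count: 0.

0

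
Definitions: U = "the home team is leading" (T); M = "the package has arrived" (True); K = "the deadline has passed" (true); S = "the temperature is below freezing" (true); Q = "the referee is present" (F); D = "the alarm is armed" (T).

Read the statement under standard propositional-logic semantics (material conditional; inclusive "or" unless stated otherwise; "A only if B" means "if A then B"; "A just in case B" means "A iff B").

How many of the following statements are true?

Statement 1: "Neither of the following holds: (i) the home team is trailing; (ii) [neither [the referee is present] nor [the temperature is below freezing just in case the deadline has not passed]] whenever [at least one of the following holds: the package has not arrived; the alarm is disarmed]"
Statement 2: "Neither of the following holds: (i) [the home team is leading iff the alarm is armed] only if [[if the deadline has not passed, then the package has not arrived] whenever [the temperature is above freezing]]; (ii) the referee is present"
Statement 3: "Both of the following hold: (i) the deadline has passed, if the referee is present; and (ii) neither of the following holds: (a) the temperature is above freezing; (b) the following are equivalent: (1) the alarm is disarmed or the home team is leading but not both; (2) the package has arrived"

0

Statement 1: This is not U nor ((not M or not D) -> (Q nor (S iff not K))).

not U = not True = False
not M = not True = False
not D = not True = False
not M or not D = False or False = False
not K = not True = False
S iff not K = True iff False = False
Q nor (S iff not K) = False nor False = True
(not M or not D) -> (Q nor (S iff not K)) = False -> True = True
not U nor ((not M or not D) -> (Q nor (S iff not K))) = False nor True = False
Hence Statement 1 is false.

Statement 2: Parsed as ((U iff D) -> (not S -> (not K -> not M))) nor Q

U iff D = True iff True = True
not S = not True = False
not K = not True = False
not M = not True = False
not K -> not M = False -> False = True
not S -> (not K -> not M) = False -> True = True
(U iff D) -> (not S -> (not K -> not M)) = True -> True = True
((U iff D) -> (not S -> (not K -> not M))) nor Q = True nor False = False
Thus Statement 2 is false.

Statement 3: Parsed as (Q -> K) and (not S nor ((not D xor U) iff M))

Q -> K = False -> True = True
not S = not True = False
not D = not True = False
not D xor U = False xor True = True
(not D xor U) iff M = True iff True = True
not S nor ((not D xor U) iff M) = False nor True = False
(Q -> K) and (not S nor ((not D xor U) iff M)) = True and False = False
Thus Statement 3 is false.

0 of the 3 statements are true (none).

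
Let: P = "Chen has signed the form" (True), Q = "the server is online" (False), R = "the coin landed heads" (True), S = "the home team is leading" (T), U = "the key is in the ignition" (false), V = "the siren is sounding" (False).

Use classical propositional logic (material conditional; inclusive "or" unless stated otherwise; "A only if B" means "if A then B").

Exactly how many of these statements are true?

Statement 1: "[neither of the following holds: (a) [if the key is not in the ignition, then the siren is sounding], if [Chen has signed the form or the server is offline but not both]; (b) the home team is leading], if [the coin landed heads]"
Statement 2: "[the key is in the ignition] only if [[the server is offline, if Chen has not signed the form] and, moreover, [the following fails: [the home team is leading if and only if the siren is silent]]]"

Statement 1: Formalization: R -> (((P xor not Q) -> (not U -> V)) nor S)

not Q = not False = True
P xor not Q = True xor True = False
not U = not False = True
not U -> V = True -> False = False
(P xor not Q) -> (not U -> V) = False -> False = True
((P xor not Q) -> (not U -> V)) nor S = True nor True = False
R -> (((P xor not Q) -> (not U -> V)) nor S) = True -> False = False
Hence Statement 1 is false.

Statement 2: Formalization: U -> ((not P -> not Q) and not (S iff not V))

not P = not True = False
not Q = not False = True
not P -> not Q = False -> True = True
not V = not False = True
S iff not V = True iff True = True
not (S iff not V) = not True = False
(not P -> not Q) and not (S iff not V) = True and False = False
U -> ((not P -> not Q) and not (S iff not V)) = False -> False = True
So Statement 2 is true.

True statements: 1 (Statement 2).

1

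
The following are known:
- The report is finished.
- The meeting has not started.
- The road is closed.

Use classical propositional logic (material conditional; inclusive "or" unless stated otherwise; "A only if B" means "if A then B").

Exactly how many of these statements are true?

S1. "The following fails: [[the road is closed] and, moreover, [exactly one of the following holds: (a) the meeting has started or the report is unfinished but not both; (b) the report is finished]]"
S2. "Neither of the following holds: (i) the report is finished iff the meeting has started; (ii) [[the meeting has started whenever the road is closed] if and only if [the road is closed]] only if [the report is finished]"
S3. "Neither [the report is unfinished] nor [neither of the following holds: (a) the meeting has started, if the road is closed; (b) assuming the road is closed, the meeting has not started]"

Let R = "the road is closed" (T), Q = "the meeting has started" (F), P = "the report is finished" (T).

S1: In symbols: ~(R & ((Q xor ~P) xor P))

~P = ~T = F
Q xor ~P = F xor F = F
(Q xor ~P) xor P = F xor T = T
R & ((Q xor ~P) xor P) = T & T = T
~(R & ((Q xor ~P) xor P)) = ~T = F
Hence S1 is false.

S2: Parsed as (P <-> Q) nor (((R -> Q) <-> R) -> P)

P <-> Q = T <-> F = F
R -> Q = T -> F = F
(R -> Q) <-> R = F <-> T = F
((R -> Q) <-> R) -> P = F -> T = T
(P <-> Q) nor (((R -> Q) <-> R) -> P) = F nor T = F
So S2 is false.

S3: Formalization: ~P nor ((R -> Q) nor (R -> ~Q))

~P = ~T = F
R -> Q = T -> F = F
~Q = ~F = T
R -> ~Q = T -> T = T
(R -> Q) nor (R -> ~Q) = F nor T = F
~P nor ((R -> Q) nor (R -> ~Q)) = F nor F = T
Hence S3 is true.

True statements: 1.

1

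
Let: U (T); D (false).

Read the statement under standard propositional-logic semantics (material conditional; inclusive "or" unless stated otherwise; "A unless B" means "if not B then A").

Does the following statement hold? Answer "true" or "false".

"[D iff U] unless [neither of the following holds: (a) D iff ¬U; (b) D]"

False

Values: D=False, U=True.
Parsed as (D iff U) or ((D iff not U) nor D)

D iff U = False iff True = False
not U = not True = False
D iff not U = False iff False = True
(D iff not U) nor D = True nor False = False
(D iff U) or ((D iff not U) nor D) = False or False = False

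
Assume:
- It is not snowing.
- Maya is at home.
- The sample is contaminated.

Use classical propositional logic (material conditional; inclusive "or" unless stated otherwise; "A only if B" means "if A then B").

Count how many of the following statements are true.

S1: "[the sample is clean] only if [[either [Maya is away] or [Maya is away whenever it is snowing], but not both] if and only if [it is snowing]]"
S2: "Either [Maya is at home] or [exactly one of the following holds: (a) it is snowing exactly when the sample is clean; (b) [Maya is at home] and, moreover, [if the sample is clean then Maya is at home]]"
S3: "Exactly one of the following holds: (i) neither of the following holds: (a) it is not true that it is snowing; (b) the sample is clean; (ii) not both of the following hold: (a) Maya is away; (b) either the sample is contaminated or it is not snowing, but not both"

Let G = "the sample is contaminated" (T), S = "Maya is at home" (T), D = "it is snowing" (F).

S1: Parsed as ~G -> ((~S xor (D -> ~S)) <-> D)

~G = ~T = F
~S = ~T = F
~S = ~T = F
D -> ~S = F -> F = T
~S xor (D -> ~S) = F xor T = T
(~S xor (D -> ~S)) <-> D = T <-> F = F
~G -> ((~S xor (D -> ~S)) <-> D) = F -> F = T
So S1 is true.

S2: In symbols: S | ((D <-> ~G) xor (S & (~G -> S)))

~G = ~T = F
D <-> ~G = F <-> F = T
~G = ~T = F
~G -> S = F -> T = T
S & (~G -> S) = T & T = T
(D <-> ~G) xor (S & (~G -> S)) = T xor T = F
S | ((D <-> ~G) xor (S & (~G -> S))) = T | F = T
Hence S2 is true.

S3: In symbols: (~D nor ~G) xor (~S nand (G xor ~D))

~D = ~F = T
~G = ~T = F
~D nor ~G = T nor F = F
~S = ~T = F
~D = ~F = T
G xor ~D = T xor T = F
~S nand (G xor ~D) = F nand F = T
(~D nor ~G) xor (~S nand (G xor ~D)) = F xor T = T
Hence S3 is true.

Count: 3.

3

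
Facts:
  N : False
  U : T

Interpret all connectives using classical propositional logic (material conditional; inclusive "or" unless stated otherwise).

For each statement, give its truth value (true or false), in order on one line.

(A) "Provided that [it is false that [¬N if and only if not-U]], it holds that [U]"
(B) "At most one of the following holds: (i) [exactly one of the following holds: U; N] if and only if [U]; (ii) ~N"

(A) true; (B) false

(A): In symbols: ¬(¬N ↔ ¬U) → U

¬N = ¬F = T
¬U = ¬T = F
¬N ↔ ¬U = T ↔ F = F
¬(¬N ↔ ¬U) = ¬F = T
¬(¬N ↔ ¬U) → U = T → T = T
Thus (A) is true.

(B): Parsed as ((U ⊕ N) ↔ U) ↑ ¬N

U ⊕ N = T ⊕ F = T
(U ⊕ N) ↔ U = T ↔ T = T
¬N = ¬F = T
((U ⊕ N) ↔ U) ↑ ¬N = T ↑ T = F
So (B) is false.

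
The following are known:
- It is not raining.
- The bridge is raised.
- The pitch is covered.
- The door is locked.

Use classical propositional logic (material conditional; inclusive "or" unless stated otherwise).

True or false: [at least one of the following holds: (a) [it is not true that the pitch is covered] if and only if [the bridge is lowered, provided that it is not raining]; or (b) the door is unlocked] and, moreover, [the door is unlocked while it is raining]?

Let R = "the pitch is covered" (T), U = "it is raining" (F), P = "the bridge is raised" (T), L = "the door is locked" (T).
This is ((¬R ↔ (¬U → ¬P)) ∨ ¬L) ∧ (¬L ∧ U).

¬R = ¬T = F
¬U = ¬F = T
¬P = ¬T = F
¬U → ¬P = T → F = F
¬R ↔ (¬U → ¬P) = F ↔ F = T
¬L = ¬T = F
(¬R ↔ (¬U → ¬P)) ∨ ¬L = T ∨ F = T
¬L = ¬T = F
¬L ∧ U = F ∧ F = F
((¬R ↔ (¬U → ¬P)) ∨ ¬L) ∧ (¬L ∧ U) = T ∧ F = F

False.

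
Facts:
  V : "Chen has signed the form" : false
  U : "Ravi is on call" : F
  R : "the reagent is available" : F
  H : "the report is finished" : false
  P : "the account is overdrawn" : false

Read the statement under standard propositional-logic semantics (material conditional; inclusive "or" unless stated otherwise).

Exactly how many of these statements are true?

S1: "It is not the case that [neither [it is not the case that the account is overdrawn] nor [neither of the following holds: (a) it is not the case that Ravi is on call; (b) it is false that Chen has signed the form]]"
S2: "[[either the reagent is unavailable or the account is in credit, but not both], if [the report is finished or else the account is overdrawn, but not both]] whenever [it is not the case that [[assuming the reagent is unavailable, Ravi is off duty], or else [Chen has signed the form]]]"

2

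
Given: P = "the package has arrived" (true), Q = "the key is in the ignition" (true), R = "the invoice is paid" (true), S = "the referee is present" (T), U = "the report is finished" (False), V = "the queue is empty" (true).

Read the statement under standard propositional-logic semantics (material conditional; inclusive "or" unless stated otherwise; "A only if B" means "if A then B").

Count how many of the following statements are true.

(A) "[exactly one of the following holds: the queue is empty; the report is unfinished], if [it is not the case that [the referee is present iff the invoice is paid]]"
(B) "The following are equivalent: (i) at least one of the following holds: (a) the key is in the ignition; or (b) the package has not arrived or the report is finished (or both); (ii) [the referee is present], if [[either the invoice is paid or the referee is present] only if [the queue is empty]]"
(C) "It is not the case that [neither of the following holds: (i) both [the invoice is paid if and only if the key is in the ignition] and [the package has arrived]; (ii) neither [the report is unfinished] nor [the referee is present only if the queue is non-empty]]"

3

(A): Parsed as ¬(S ↔ R) → (V ⊕ ¬U)

S ↔ R = T ↔ T = T
¬(S ↔ R) = ¬T = F
¬U = ¬F = T
V ⊕ ¬U = T ⊕ T = F
¬(S ↔ R) → (V ⊕ ¬U) = F → F = T
Thus (A) is true.

(B): This is (Q ∨ (¬P ∨ U)) ↔ (((R ∨ S) → V) → S).

¬P = ¬T = F
¬P ∨ U = F ∨ F = F
Q ∨ (¬P ∨ U) = T ∨ F = T
R ∨ S = T ∨ T = T
(R ∨ S) → V = T → T = T
((R ∨ S) → V) → S = T → T = T
(Q ∨ (¬P ∨ U)) ↔ (((R ∨ S) → V) → S) = T ↔ T = T
Hence (B) is true.

(C): This is ¬(((R ↔ Q) ∧ P) ↓ (¬U ↓ (S → ¬V))).

R ↔ Q = T ↔ T = T
(R ↔ Q) ∧ P = T ∧ T = T
¬U = ¬F = T
¬V = ¬T = F
S → ¬V = T → F = F
¬U ↓ (S → ¬V) = T ↓ F = F
((R ↔ Q) ∧ P) ↓ (¬U ↓ (S → ¬V)) = T ↓ F = F
¬(((R ↔ Q) ∧ P) ↓ (¬U ↓ (S → ¬V))) = ¬F = T
So (C) is true.

3 of the 3 statements are true ((A), (B), (C)).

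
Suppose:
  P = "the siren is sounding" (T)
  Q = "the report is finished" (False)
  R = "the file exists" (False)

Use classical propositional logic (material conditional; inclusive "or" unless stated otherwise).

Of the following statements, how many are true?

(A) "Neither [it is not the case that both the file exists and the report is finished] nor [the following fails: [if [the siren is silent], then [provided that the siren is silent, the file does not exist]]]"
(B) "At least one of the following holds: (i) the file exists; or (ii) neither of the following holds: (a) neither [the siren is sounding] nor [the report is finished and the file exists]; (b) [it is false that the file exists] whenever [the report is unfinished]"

0

(A): Formalization: (R ↑ Q) ↓ ¬(¬P → (¬P → ¬R))

R ↑ Q = F ↑ F = T
¬P = ¬T = F
¬P = ¬T = F
¬R = ¬F = T
¬P → ¬R = F → T = T
¬P → (¬P → ¬R) = F → T = T
¬(¬P → (¬P → ¬R)) = ¬T = F
(R ↑ Q) ↓ ¬(¬P → (¬P → ¬R)) = T ↓ F = F
Thus (A) is false.

(B): Formalization: R ∨ ((P ↓ (Q ∧ R)) ↓ (¬Q → ¬R))

Q ∧ R = F ∧ F = F
P ↓ (Q ∧ R) = T ↓ F = F
¬Q = ¬F = T
¬R = ¬F = T
¬Q → ¬R = T → T = T
(P ↓ (Q ∧ R)) ↓ (¬Q → ¬R) = F ↓ T = F
R ∨ ((P ↓ (Q ∧ R)) ↓ (¬Q → ¬R)) = F ∨ F = F
Hence (B) is false.

True statements: 0 (none).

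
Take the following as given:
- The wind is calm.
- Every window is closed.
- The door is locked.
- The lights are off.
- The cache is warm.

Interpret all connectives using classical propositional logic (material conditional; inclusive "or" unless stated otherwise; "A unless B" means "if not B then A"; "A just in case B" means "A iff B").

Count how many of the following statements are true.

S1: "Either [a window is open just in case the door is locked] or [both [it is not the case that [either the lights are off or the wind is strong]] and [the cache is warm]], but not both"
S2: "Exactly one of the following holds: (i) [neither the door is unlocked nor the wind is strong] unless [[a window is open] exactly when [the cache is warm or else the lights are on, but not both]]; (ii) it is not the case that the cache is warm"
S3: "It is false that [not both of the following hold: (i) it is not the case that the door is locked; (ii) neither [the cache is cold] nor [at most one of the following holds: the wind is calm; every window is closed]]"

1

Let U = "a window is open" (F), G = "the door is locked" (T), V = "the lights are on" (F), W = "the wind is strong" (F), Q = "the cache is warm" (T).

S1: In symbols: (U ↔ G) ⊕ (¬(¬V ∨ W) ∧ Q)

U ↔ G = F ↔ T = F
¬V = ¬F = T
¬V ∨ W = T ∨ F = T
¬(¬V ∨ W) = ¬T = F
¬(¬V ∨ W) ∧ Q = F ∧ T = F
(U ↔ G) ⊕ (¬(¬V ∨ W) ∧ Q) = F ⊕ F = F
Hence S1 is false.

S2: This is ((¬G ↓ W) ∨ (U ↔ (Q ⊕ V))) ⊕ ¬Q.

¬G = ¬T = F
¬G ↓ W = F ↓ F = T
Q ⊕ V = T ⊕ F = T
U ↔ (Q ⊕ V) = F ↔ T = F
(¬G ↓ W) ∨ (U ↔ (Q ⊕ V)) = T ∨ F = T
¬Q = ¬T = F
((¬G ↓ W) ∨ (U ↔ (Q ⊕ V))) ⊕ ¬Q = T ⊕ F = T
Hence S2 is true.

S3: Parsed as ¬(¬G ↑ (¬Q ↓ (¬W ↑ ¬U)))

¬G = ¬T = F
¬Q = ¬T = F
¬W = ¬F = T
¬U = ¬F = T
¬W ↑ ¬U = T ↑ T = F
¬Q ↓ (¬W ↑ ¬U) = F ↓ F = T
¬G ↑ (¬Q ↓ (¬W ↑ ¬U)) = F ↑ T = T
¬(¬G ↑ (¬Q ↓ (¬W ↑ ¬U))) = ¬T = F
So S3 is false.

1 of the 3 statements is true (S2).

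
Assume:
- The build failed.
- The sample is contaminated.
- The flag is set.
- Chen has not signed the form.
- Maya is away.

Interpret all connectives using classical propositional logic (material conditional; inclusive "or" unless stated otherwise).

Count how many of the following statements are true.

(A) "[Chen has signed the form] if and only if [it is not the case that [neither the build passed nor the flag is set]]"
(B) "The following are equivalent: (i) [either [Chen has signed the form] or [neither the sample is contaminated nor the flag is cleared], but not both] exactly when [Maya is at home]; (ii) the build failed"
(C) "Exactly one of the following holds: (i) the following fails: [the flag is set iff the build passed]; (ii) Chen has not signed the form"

1

Let S = "Chen has signed the form" (F), P = "the build passed" (F), R = "the flag is set" (T), Q = "the sample is contaminated" (T), U = "Maya is at home" (F).

(A): Formalization: S <-> ~(P nor R)

P nor R = F nor T = F
~(P nor R) = ~F = T
S <-> ~(P nor R) = F <-> T = F
Hence (A) is false.

(B): Formalization: ((S xor (Q nor ~R)) <-> U) <-> ~P

~R = ~T = F
Q nor ~R = T nor F = F
S xor (Q nor ~R) = F xor F = F
(S xor (Q nor ~R)) <-> U = F <-> F = T
~P = ~F = T
((S xor (Q nor ~R)) <-> U) <-> ~P = T <-> T = T
Thus (B) is true.

(C): In symbols: ~(R <-> P) xor ~S

R <-> P = T <-> F = F
~(R <-> P) = ~F = T
~S = ~F = T
~(R <-> P) xor ~S = T xor T = F
Thus (C) is false.

True statements: 1 ((B)).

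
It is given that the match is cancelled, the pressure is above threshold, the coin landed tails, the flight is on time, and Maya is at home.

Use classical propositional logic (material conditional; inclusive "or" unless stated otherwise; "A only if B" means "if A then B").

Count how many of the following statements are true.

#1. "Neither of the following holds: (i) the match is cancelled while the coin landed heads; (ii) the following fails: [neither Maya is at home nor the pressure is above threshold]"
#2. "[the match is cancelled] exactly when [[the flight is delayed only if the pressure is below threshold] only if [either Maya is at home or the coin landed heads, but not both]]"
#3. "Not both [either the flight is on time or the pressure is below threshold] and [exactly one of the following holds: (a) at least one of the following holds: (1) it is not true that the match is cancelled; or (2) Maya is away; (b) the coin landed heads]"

Let P = "the match is cancelled" (T), R = "the coin landed heads" (F), U = "Maya is at home" (T), Q = "the pressure is above threshold" (T), S = "the flight is delayed" (F).

#1: In symbols: (P ∧ R) ↓ ¬(U ↓ Q)

P ∧ R = T ∧ F = F
U ↓ Q = T ↓ T = F
¬(U ↓ Q) = ¬F = T
(P ∧ R) ↓ ¬(U ↓ Q) = F ↓ T = F
Hence #1 is false.

#2: Parsed as P ↔ ((S → ¬Q) → (U ⊕ R))

¬Q = ¬T = F
S → ¬Q = F → F = T
U ⊕ R = T ⊕ F = T
(S → ¬Q) → (U ⊕ R) = T → T = T
P ↔ ((S → ¬Q) → (U ⊕ R)) = T ↔ T = T
So #2 is true.

#3: In symbols: (¬S ∨ ¬Q) ↑ ((¬P ∨ ¬U) ⊕ R)

¬S = ¬F = T
¬Q = ¬T = F
¬S ∨ ¬Q = T ∨ F = T
¬P = ¬T = F
¬U = ¬T = F
¬P ∨ ¬U = F ∨ F = F
(¬P ∨ ¬U) ⊕ R = F ⊕ F = F
(¬S ∨ ¬Q) ↑ ((¬P ∨ ¬U) ⊕ R) = T ↑ F = T
Hence #3 is true.

True statements: 2 (#2, #3).

2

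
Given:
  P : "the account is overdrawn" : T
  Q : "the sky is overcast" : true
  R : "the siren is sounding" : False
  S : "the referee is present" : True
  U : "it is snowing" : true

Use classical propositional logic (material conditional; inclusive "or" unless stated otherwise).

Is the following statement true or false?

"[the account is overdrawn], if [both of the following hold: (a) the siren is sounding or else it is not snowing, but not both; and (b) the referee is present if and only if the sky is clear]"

The statement is true.

Parsed as ((R ⊕ ¬U) ∧ (S ↔ ¬Q)) → P

¬U = ¬T = F
R ⊕ ¬U = F ⊕ F = F
¬Q = ¬T = F
S ↔ ¬Q = T ↔ F = F
(R ⊕ ¬U) ∧ (S ↔ ¬Q) = F ∧ F = F
((R ⊕ ¬U) ∧ (S ↔ ¬Q)) → P = F → T = T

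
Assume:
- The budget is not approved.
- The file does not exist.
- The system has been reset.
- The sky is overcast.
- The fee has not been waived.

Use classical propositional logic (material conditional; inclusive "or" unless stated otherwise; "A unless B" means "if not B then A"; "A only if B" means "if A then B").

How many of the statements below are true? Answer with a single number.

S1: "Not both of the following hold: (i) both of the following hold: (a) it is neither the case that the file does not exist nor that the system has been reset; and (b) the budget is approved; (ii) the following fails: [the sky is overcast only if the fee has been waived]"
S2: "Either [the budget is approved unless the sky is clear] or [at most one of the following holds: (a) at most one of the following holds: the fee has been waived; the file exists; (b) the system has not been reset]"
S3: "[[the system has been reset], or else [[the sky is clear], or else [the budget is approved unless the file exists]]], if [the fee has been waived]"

Let H = "the file exists" (F), K = "the system has been reset" (T), V = "the budget is approved" (F), L = "the sky is overcast" (T), R = "the fee has been waived" (F).

S1: Parsed as ((¬H ↓ K) ∧ V) ↑ ¬(L → R)

¬H = ¬F = T
¬H ↓ K = T ↓ T = F
(¬H ↓ K) ∧ V = F ∧ F = F
L → R = T → F = F
¬(L → R) = ¬F = T
((¬H ↓ K) ∧ V) ↑ ¬(L → R) = F ↑ T = T
Hence S1 is true.

S2: This is (V ∨ ¬L) ∨ ((R ↑ H) ↑ ¬K).

¬L = ¬T = F
V ∨ ¬L = F ∨ F = F
R ↑ H = F ↑ F = T
¬K = ¬T = F
(R ↑ H) ↑ ¬K = T ↑ F = T
(V ∨ ¬L) ∨ ((R ↑ H) ↑ ¬K) = F ∨ T = T
So S2 is true.

S3: In symbols: R → (K ∨ (¬L ∨ (V ∨ H)))

¬L = ¬T = F
V ∨ H = F ∨ F = F
¬L ∨ (V ∨ H) = F ∨ F = F
K ∨ (¬L ∨ (V ∨ H)) = T ∨ F = T
R → (K ∨ (¬L ∨ (V ∨ H))) = F → T = T
Thus S3 is true.

3 of the 3 statements are true.

3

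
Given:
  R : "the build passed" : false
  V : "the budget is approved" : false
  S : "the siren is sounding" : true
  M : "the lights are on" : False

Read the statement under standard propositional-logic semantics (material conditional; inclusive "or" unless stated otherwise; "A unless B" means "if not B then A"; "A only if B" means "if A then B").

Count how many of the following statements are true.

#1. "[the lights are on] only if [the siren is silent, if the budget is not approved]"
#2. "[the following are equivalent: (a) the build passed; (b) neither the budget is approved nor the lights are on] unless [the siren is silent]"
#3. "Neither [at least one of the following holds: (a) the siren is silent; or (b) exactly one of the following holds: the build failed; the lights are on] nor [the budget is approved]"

1

#1: In symbols: M -> (not V -> not S)

not V = not False = True
not S = not True = False
not V -> not S = True -> False = False
M -> (not V -> not S) = False -> False = True
Hence #1 is true.

#2: Parsed as (R iff (V nor M)) or not S

V nor M = False nor False = True
R iff (V nor M) = False iff True = False
not S = not True = False
(R iff (V nor M)) or not S = False or False = False
So #2 is false.

#3: In symbols: (not S or (not R xor M)) nor V

not S = not True = False
not R = not False = True
not R xor M = True xor False = True
not S or (not R xor M) = False or True = True
(not S or (not R xor M)) nor V = True nor False = False
Hence #3 is false.

Count: 1.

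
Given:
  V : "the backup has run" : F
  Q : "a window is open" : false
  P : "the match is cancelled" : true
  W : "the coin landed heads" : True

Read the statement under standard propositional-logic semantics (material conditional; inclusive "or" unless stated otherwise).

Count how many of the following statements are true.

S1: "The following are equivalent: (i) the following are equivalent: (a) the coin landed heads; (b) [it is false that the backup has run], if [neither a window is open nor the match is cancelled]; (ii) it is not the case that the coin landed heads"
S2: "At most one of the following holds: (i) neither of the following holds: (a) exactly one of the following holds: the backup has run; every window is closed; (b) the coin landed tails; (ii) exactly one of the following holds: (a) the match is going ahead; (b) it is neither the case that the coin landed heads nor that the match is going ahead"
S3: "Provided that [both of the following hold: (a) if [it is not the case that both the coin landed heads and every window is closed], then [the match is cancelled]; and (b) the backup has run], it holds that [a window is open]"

2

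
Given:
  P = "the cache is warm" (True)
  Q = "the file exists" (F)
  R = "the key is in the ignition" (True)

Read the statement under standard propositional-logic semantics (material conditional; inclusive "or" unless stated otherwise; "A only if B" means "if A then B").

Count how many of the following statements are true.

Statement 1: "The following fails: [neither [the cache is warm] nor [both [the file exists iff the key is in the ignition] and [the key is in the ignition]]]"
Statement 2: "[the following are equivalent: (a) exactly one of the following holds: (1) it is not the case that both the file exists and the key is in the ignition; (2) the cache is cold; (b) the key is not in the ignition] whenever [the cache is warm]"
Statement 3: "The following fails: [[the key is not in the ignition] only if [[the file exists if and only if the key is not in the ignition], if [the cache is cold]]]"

1

Statement 1: Parsed as not (P nor ((Q iff R) and R))

Q iff R = False iff True = False
(Q iff R) and R = False and True = False
P nor ((Q iff R) and R) = True nor False = False
not (P nor ((Q iff R) and R)) = not False = True
Hence Statement 1 is true.

Statement 2: Parsed as P -> (((Q nand R) xor not P) iff not R)

Q nand R = False nand True = True
not P = not True = False
(Q nand R) xor not P = True xor False = True
not R = not True = False
((Q nand R) xor not P) iff not R = True iff False = False
P -> (((Q nand R) xor not P) iff not R) = True -> False = False
Thus Statement 2 is false.

Statement 3: This is not (not R -> (not P -> (Q iff not R))).

not R = not True = False
not P = not True = False
not R = not True = False
Q iff not R = False iff False = True
not P -> (Q iff not R) = False -> True = True
not R -> (not P -> (Q iff not R)) = False -> True = True
not (not R -> (not P -> (Q iff not R))) = not True = False
Thus Statement 3 is false.

Count: 1.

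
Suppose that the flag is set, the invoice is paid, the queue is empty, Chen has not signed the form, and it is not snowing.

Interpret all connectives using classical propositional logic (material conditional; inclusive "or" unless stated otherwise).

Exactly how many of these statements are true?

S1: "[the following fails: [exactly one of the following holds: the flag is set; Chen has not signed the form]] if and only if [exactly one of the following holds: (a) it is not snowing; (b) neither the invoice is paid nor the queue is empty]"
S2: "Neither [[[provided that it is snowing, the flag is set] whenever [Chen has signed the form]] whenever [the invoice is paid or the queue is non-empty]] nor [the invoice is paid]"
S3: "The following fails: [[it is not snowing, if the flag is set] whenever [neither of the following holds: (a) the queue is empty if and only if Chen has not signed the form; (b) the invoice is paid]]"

Let P = "the flag is set" (True), S = "Chen has signed the form" (False), U = "it is snowing" (False), Q = "the invoice is paid" (True), R = "the queue is empty" (True).

S1: This is not (P xor not S) iff (not U xor (Q nor R)).

not S = not False = True
P xor not S = True xor True = False
not (P xor not S) = not False = True
not U = not False = True
Q nor R = True nor True = False
not U xor (Q nor R) = True xor False = True
not (P xor not S) iff (not U xor (Q nor R)) = True iff True = True
So S1 is true.

S2: In symbols: ((Q or not R) -> (S -> (U -> P))) nor Q

not R = not True = False
Q or not R = True or False = True
U -> P = False -> True = True
S -> (U -> P) = False -> True = True
(Q or not R) -> (S -> (U -> P)) = True -> True = True
((Q or not R) -> (S -> (U -> P))) nor Q = True nor True = False
So S2 is false.

S3: This is not (((R iff not S) nor Q) -> (P -> not U)).

not S = not False = True
R iff not S = True iff True = True
(R iff not S) nor Q = True nor True = False
not U = not False = True
P -> not U = True -> True = True
((R iff not S) nor Q) -> (P -> not U) = False -> True = True
not (((R iff not S) nor Q) -> (P -> not U)) = not True = False
So S3 is false.

Count: 1.

1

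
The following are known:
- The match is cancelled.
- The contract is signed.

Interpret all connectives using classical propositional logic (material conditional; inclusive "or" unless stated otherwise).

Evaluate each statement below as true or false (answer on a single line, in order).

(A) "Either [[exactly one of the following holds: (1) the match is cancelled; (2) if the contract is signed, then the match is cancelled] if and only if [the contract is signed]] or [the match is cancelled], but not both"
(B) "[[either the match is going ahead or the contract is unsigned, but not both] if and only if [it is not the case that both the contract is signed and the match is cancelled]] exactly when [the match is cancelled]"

Let P = "the match is cancelled" (True), Q = "the contract is signed" (True).

(A): Formalization: ((P xor (Q -> P)) iff Q) xor P

Q -> P = True -> True = True
P xor (Q -> P) = True xor True = False
(P xor (Q -> P)) iff Q = False iff True = False
((P xor (Q -> P)) iff Q) xor P = False xor True = True
So (A) is true.

(B): Parsed as ((not P xor not Q) iff (Q nand P)) iff P

not P = not True = False
not Q = not True = False
not P xor not Q = False xor False = False
Q nand P = True nand True = False
(not P xor not Q) iff (Q nand P) = False iff False = True
((not P xor not Q) iff (Q nand P)) iff P = True iff True = True
Thus (B) is true.

(A) true, (B) true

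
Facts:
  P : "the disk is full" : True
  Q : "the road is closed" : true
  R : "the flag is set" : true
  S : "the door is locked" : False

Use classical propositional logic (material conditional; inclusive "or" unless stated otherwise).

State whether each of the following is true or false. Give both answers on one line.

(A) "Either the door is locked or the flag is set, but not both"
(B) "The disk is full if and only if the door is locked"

(A) True / (B) False

(A): Parsed as S xor R

S xor R = False xor True = True
Thus (A) is true.

(B): In symbols: P iff S

P iff S = True iff False = False
So (B) is false.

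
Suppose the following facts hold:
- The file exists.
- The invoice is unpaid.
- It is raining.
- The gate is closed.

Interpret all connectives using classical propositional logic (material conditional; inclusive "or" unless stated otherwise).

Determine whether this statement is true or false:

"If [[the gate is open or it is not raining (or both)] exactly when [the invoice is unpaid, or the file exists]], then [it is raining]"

Let U = "the gate is open" (F), G = "it is raining" (T), D = "the invoice is paid" (F), N = "the file exists" (T).
In symbols: ((U ∨ ¬G) ↔ (¬D ∨ N)) → G

¬G = ¬T = F
U ∨ ¬G = F ∨ F = F
¬D = ¬F = T
¬D ∨ N = T ∨ T = T
(U ∨ ¬G) ↔ (¬D ∨ N) = F ↔ T = F
((U ∨ ¬G) ↔ (¬D ∨ N)) → G = F → T = T

true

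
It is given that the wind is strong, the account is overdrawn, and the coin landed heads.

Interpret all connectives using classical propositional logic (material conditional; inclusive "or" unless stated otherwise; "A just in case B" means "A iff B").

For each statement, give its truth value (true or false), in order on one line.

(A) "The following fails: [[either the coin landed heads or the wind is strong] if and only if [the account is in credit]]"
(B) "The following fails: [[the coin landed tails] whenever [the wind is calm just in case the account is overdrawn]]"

(A) True / (B) False

Let P = "the coin landed heads" (True), K = "the wind is strong" (True), G = "the account is overdrawn" (True).

(A): Parsed as not ((P or K) iff not G)

P or K = True or True = True
not G = not True = False
(P or K) iff not G = True iff False = False
not ((P or K) iff not G) = not False = True
Hence (A) is true.

(B): Parsed as not ((not K iff G) -> not P)

not K = not True = False
not K iff G = False iff True = False
not P = not True = False
(not K iff G) -> not P = False -> False = True
not ((not K iff G) -> not P) = not True = False
So (B) is false.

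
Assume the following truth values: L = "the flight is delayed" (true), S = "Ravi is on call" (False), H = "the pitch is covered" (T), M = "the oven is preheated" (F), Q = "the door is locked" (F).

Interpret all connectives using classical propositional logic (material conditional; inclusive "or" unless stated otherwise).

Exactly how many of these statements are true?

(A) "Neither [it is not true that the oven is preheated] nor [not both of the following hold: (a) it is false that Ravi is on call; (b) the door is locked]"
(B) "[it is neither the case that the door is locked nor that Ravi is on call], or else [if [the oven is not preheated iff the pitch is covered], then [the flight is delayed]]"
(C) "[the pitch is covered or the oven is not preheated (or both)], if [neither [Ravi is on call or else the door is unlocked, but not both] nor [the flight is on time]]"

2

(A): This is ~M nor (~S nand Q).

~M = ~F = T
~S = ~F = T
~S nand Q = T nand F = T
~M nor (~S nand Q) = T nor T = F
Hence (A) is false.

(B): Parsed as (Q nor S) | ((~M <-> H) -> L)

Q nor S = F nor F = T
~M = ~F = T
~M <-> H = T <-> T = T
(~M <-> H) -> L = T -> T = T
(Q nor S) | ((~M <-> H) -> L) = T | T = T
So (B) is true.

(C): In symbols: ((S xor ~Q) nor ~L) -> (H | ~M)

~Q = ~F = T
S xor ~Q = F xor T = T
~L = ~T = F
(S xor ~Q) nor ~L = T nor F = F
~M = ~F = T
H | ~M = T | T = T
((S xor ~Q) nor ~L) -> (H | ~M) = F -> T = T
Thus (C) is true.

True statements: 2 ((B), (C)).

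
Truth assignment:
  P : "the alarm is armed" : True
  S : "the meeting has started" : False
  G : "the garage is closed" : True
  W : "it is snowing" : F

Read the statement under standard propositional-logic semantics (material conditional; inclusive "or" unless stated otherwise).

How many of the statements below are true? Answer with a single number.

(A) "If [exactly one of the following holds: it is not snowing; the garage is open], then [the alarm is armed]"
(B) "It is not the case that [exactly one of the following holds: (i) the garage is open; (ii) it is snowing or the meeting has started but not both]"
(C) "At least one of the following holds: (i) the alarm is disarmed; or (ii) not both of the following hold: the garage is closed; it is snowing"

(A): Parsed as (¬W ⊕ ¬G) → P

¬W = ¬F = T
¬G = ¬T = F
¬W ⊕ ¬G = T ⊕ F = T
(¬W ⊕ ¬G) → P = T → T = T
Hence (A) is true.

(B): This is ¬(¬G ⊕ (W ⊕ S)).

¬G = ¬T = F
W ⊕ S = F ⊕ F = F
¬G ⊕ (W ⊕ S) = F ⊕ F = F
¬(¬G ⊕ (W ⊕ S)) = ¬F = T
Thus (B) is true.

(C): Formalization: ¬P ∨ (G ↑ W)

¬P = ¬T = F
G ↑ W = T ↑ F = T
¬P ∨ (G ↑ W) = F ∨ T = T
So (C) is true.

3 of the 3 statements are true ((A), (B), (C)).

3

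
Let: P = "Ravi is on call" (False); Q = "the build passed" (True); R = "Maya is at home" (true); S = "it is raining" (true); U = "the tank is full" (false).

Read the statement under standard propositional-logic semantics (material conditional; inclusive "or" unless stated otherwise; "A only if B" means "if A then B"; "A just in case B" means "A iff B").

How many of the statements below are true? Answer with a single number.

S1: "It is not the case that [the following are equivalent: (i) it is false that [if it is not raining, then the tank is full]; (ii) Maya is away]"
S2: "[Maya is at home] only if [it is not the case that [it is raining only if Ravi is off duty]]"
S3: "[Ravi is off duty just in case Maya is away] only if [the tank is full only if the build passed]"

S1: Parsed as ~(~(~S -> U) <-> ~R)

~S = ~T = F
~S -> U = F -> F = T
~(~S -> U) = ~T = F
~R = ~T = F
~(~S -> U) <-> ~R = F <-> F = T
~(~(~S -> U) <-> ~R) = ~T = F
Thus S1 is false.

S2: Formalization: R -> ~(S -> ~P)

~P = ~F = T
S -> ~P = T -> T = T
~(S -> ~P) = ~T = F
R -> ~(S -> ~P) = T -> F = F
Thus S2 is false.

S3: In symbols: (~P <-> ~R) -> (U -> Q)

~P = ~F = T
~R = ~T = F
~P <-> ~R = T <-> F = F
U -> Q = F -> T = T
(~P <-> ~R) -> (U -> Q) = F -> T = T
Hence S3 is true.

True statements: 1.

1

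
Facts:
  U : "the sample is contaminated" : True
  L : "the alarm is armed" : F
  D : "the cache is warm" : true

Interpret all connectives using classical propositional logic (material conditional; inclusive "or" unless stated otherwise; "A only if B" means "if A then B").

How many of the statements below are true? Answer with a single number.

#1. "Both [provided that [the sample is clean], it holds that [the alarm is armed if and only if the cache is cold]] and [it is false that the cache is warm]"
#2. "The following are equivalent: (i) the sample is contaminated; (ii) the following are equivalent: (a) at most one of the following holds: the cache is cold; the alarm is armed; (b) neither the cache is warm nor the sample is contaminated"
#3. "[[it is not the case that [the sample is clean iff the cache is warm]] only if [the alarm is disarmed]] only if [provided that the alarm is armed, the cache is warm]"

1

#1: This is (¬U → (L ↔ ¬D)) ∧ ¬D.

¬U = ¬T = F
¬D = ¬T = F
L ↔ ¬D = F ↔ F = T
¬U → (L ↔ ¬D) = F → T = T
¬D = ¬T = F
(¬U → (L ↔ ¬D)) ∧ ¬D = T ∧ F = F
So #1 is false.

#2: Parsed as U ↔ ((¬D ↑ L) ↔ (D ↓ U))

¬D = ¬T = F
¬D ↑ L = F ↑ F = T
D ↓ U = T ↓ T = F
(¬D ↑ L) ↔ (D ↓ U) = T ↔ F = F
U ↔ ((¬D ↑ L) ↔ (D ↓ U)) = T ↔ F = F
Thus #2 is false.

#3: In symbols: (¬(¬U ↔ D) → ¬L) → (L → D)

¬U = ¬T = F
¬U ↔ D = F ↔ T = F
¬(¬U ↔ D) = ¬F = T
¬L = ¬F = T
¬(¬U ↔ D) → ¬L = T → T = T
L → D = F → T = T
(¬(¬U ↔ D) → ¬L) → (L → D) = T → T = T
Thus #3 is true.

Count: 1.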